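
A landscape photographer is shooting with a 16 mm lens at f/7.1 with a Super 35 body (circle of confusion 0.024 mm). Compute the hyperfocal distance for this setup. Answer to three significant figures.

1.52 m

Hyperfocal distance H = f²/(N·c) + f = 16²/(7.1 × 0.024) + 16 = 256/0.1704 + 16 ≈ 1518.3 mm ≈ 1.52 m.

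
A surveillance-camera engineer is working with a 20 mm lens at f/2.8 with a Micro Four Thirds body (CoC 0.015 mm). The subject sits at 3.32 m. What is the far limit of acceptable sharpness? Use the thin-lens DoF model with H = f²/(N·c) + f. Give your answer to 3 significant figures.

Hyperfocal distance H = f²/(N·c) + f = 20²/(2.8 × 0.015) + 20 = 400/0.042 + 20 ≈ 9543.8 mm ≈ 9.544 m.
Far limit Df = s·(H − f)/(H − s) = 3320 × (9543.8 − 20) / (9543.8 − 3320) = 3320 × 9523.8 / 6223.8 ≈ 5080.3 mm ≈ 5.08 m.

5.08 m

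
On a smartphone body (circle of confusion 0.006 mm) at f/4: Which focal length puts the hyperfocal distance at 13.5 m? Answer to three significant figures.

From H = f²/(N·c) + f, with f ≪ H: f ≈ √(H·N·c) = √(13500 × 4 × 0.006) = √324.00 ≈ 18.00 mm.
The +f correction barely moves this — solving exactly, f² + N·c·f − N·c·H = 0 ⇒ f = (−N·c + √((N·c)² + 4·N·c·H))/2 = (−0.024 + √1296.0)/2 ≈ 17.988 mm, so f ≈ 18.0 mm.

18.0 mm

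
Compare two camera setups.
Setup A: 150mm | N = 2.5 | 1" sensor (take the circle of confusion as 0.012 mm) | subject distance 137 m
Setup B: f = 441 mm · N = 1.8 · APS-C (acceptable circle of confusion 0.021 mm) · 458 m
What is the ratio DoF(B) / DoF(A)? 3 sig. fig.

Setup A: H = 150²/(2.5×0.012) + 150 ≈ 750150.0 mm; DoF = Df − Dn = 167577 − 115860 ≈ 51717 mm.
Setup B: H = 441²/(1.8×0.021) + 441 ≈ 5145441.0 mm; DoF = Df − Dn = 502707 − 420595 ≈ 82112 mm.
Ratio = 82112 / 51717 ≈ 1.59.

1.59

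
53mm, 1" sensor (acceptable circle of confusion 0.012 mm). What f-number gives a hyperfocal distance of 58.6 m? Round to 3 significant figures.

Rearrange H = f²/(N·c) + f for N: N = f² / ((H − f)·c).
N = 53² / ((58600 − 53) × 0.012) = 2809 / 702.6 ≈ 4.

f/4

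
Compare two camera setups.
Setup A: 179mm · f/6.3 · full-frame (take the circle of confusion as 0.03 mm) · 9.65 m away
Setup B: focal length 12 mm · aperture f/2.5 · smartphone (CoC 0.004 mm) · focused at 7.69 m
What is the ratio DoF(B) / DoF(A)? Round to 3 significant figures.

10.6

Setup A: H = 179²/(6.3×0.03) + 179 ≈ 169708.1 mm; DoF = Df − Dn = 10221.0 − 9139.4 ≈ 1081.6 mm.
Setup B: H = 12²/(2.5×0.004) + 12 ≈ 14412.0 mm; DoF = Df − Dn = 16474 − 5016 ≈ 11458 mm.
Ratio = 11458 / 1081.6 ≈ 10.6.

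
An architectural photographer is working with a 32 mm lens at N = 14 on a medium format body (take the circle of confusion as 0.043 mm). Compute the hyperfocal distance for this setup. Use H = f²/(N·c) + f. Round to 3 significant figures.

1.73 m

Hyperfocal distance H = f²/(N·c) + f = 32²/(14 × 0.043) + 32 = 1024/0.602 + 32 ≈ 1733.0 mm ≈ 1.73 m.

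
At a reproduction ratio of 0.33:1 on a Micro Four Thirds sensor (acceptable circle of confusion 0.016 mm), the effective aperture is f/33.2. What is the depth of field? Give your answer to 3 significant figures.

At magnification m, DoF ≈ 2·N_eff·c/m² = 2 × 33.2 × 0.016 / 0.33² = 1.062 / 0.1089 ≈ 9.76 mm.

9.76 mm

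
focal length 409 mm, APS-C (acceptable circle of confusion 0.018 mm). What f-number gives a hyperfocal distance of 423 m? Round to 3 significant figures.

Rearrange H = f²/(N·c) + f for N: N = f² / ((H − f)·c).
N = 409² / ((423000 − 409) × 0.018) = 167281 / 7607 ≈ 22.

f/22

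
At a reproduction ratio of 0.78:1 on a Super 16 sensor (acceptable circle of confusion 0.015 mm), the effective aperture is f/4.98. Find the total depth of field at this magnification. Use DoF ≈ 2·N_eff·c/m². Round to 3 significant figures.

At magnification m, DoF ≈ 2·N_eff·c/m² = 2 × 4.98 × 0.015 / 0.78² = 0.1494 / 0.6084 ≈ 0.246 mm.

0.246 mm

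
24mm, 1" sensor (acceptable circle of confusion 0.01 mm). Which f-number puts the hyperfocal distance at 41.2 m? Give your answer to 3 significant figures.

f/1.40

Rearrange H = f²/(N·c) + f for N: N = f² / ((H − f)·c).
N = 24² / ((41200 − 24) × 0.01) = 576 / 411.8 ≈ 1.40.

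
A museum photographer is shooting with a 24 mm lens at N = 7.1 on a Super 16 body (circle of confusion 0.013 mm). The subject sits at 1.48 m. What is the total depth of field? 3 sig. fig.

0.730 m

Hyperfocal distance H = f²/(N·c) + f = 24²/(7.1 × 0.013) + 24 = 576/0.0923 + 24 ≈ 6264.5 mm ≈ 6.265 m.
Near limit Dn = s·(H − f)/(H + s − 2f) = 1480 × (6264.5 − 24) / (6264.5 + 1480 − 2 × 24) = 1480 × 6240.5 / 7696.5 ≈ 1200.02 mm.
Far limit Df = s·(H − f)/(H − s) = 1480 × (6264.5 − 24) / (6264.5 − 1480) = 1480 × 6240.5 / 4784.5 ≈ 1930.39 mm.
Depth of field = Df − Dn = 1930.39 − 1200.02 ≈ 730.37 mm ≈ 0.730 m.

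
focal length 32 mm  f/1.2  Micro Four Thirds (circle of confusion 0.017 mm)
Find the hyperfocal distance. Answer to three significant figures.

Hyperfocal distance H = f²/(N·c) + f = 32²/(1.2 × 0.017) + 32 = 1024/0.0204 + 32 ≈ 50228.1 mm ≈ 50.2 m.

50.2 m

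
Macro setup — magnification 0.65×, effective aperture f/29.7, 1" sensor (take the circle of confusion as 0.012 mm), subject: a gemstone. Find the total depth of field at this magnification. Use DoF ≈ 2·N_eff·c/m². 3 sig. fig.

1.69 mm

At magnification m, DoF ≈ 2·N_eff·c/m² = 2 × 29.7 × 0.012 / 0.65² = 0.7128 / 0.4225 ≈ 1.69 mm.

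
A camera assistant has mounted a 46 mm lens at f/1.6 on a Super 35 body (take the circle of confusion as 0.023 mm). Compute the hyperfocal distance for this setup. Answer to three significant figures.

Hyperfocal distance H = f²/(N·c) + f = 46²/(1.6 × 0.023) + 46 = 2116/0.0368 + 46 ≈ 57546.0 mm ≈ 57.5 m.

57.5 m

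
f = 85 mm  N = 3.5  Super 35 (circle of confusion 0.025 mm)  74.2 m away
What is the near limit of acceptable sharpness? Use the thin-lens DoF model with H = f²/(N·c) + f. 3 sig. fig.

Hyperfocal distance H = f²/(N·c) + f = 85²/(3.5 × 0.025) + 85 = 7225/0.0875 + 85 ≈ 82656.4 mm ≈ 82.66 m.
Near limit Dn = s·(H − f)/(H + s − 2f) = 74200 × (82656.4 − 85) / (82656.4 + 74200 − 2 × 85) = 74200 × 82571.4 / 156686.4 ≈ 39102 mm ≈ 39.1 m.

39.1 m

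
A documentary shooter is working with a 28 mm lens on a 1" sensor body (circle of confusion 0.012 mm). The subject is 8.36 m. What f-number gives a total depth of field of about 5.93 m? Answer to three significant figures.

f/2.50

Write h = H − f = f²/(N·c). The thin-lens limits are Dn = s·h/(h + (s−f)) and Df = s·h/(h − (s−f)), so DoF = Df − Dn = 2·s·(s−f)·h / (h² − (s−f)²).
That is a quadratic in h: DoF·h² − 2·s·(s−f)·h − DoF·(s−f)² = 0 ⇒ h = (s−f)·(s + √(s² + DoF²)) / DoF = 8332 × (8360 + √(8360² + 5930²)) / 5930 = 8332 × (8360 + 10249.6) / 5930 ≈ 26148 mm.
Then N = f²/(c·h) = 28² / (0.012 × 26148) = 784 / 313.77 ≈ 2.50.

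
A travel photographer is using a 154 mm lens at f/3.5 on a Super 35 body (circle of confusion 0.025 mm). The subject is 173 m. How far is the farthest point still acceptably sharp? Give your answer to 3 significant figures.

Hyperfocal distance H = f²/(N·c) + f = 154²/(3.5 × 0.025) + 154 = 23716/0.0875 + 154 ≈ 271194.0 mm ≈ 271.2 m.
Far limit Df = s·(H − f)/(H − s) = 173000 × (271194.0 − 154) / (271194.0 − 173000) = 173000 × 271040.0 / 98194.0 ≈ 477523 mm ≈ 478 m.

478 m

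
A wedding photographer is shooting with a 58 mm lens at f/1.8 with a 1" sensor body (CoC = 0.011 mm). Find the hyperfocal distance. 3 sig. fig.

170 m

Hyperfocal distance H = f²/(N·c) + f = 58²/(1.8 × 0.011) + 58 = 3364/0.0198 + 58 ≈ 169957.0 mm ≈ 170 m.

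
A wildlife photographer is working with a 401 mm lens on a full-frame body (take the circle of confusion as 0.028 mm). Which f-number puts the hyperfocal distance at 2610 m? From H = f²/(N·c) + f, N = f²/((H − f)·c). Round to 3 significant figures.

f/2.20

Rearrange H = f²/(N·c) + f for N: N = f² / ((H − f)·c).
N = 401² / ((2610000 − 401) × 0.028) = 160801 / 73069 ≈ 2.20.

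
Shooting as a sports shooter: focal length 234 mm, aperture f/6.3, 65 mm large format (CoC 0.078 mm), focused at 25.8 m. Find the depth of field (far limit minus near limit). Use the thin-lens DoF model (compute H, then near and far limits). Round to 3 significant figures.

12.5 m

Hyperfocal distance H = f²/(N·c) + f = 234²/(6.3 × 0.078) + 234 = 54756/0.4914 + 234 ≈ 111662.6 mm ≈ 111.7 m.
Near limit Dn = s·(H − f)/(H + s − 2f) = 25800 × (111662.6 − 234) / (111662.6 + 25800 − 2 × 234) = 25800 × 111428.6 / 136994.6 ≈ 20985 mm.
Far limit Df = s·(H − f)/(H − s) = 25800 × (111662.6 − 234) / (111662.6 − 25800) = 25800 × 111428.6 / 85862.6 ≈ 33482 mm.
Depth of field = Df − Dn = 33482 − 20985 ≈ 12497 mm ≈ 12.5 m.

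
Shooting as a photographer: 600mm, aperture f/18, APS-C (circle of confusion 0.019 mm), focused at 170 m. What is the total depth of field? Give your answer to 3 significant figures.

56.2 m

Hyperfocal distance H = f²/(N·c) + f = 600²/(18 × 0.019) + 600 = 360000/0.342 + 600 ≈ 1053231.6 mm ≈ 1053 m.
Near limit Dn = s·(H − f)/(H + s − 2f) = 170000 × (1053231.6 − 600) / (1053231.6 + 170000 − 2 × 600) = 170000 × 1052631.6 / 1222031.6 ≈ 146434 mm.
Far limit Df = s·(H − f)/(H − s) = 170000 × (1053231.6 − 600) / (1053231.6 − 170000) = 170000 × 1052631.6 / 883231.6 ≈ 202605 mm.
Depth of field = Df − Dn = 202605 − 146434 ≈ 56171 mm ≈ 56.2 m.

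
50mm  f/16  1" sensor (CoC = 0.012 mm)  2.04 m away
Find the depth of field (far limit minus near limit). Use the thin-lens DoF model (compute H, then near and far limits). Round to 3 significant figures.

0.638 m

Hyperfocal distance H = f²/(N·c) + f = 50²/(16 × 0.012) + 50 = 2500/0.192 + 50 ≈ 13070.8 mm ≈ 13.07 m.
Near limit Dn = s·(H − f)/(H + s − 2f) = 2040 × (13070.8 − 50) / (13070.8 + 2040 − 2 × 50) = 2040 × 13020.8 / 15010.8 ≈ 1769.56 mm.
Far limit Df = s·(H − f)/(H − s) = 2040 × (13070.8 − 50) / (13070.8 − 2040) = 2040 × 13020.8 / 11030.8 ≈ 2408.02 mm.
Depth of field = Df − Dn = 2408.02 − 1769.56 ≈ 638.46 mm ≈ 0.638 m.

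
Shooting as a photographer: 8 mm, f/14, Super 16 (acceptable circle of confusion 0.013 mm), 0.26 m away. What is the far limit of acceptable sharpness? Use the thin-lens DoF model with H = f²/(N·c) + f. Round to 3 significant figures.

Hyperfocal distance H = f²/(N·c) + f = 8²/(14 × 0.013) + 8 = 64/0.182 + 8 ≈ 359.6 mm ≈ 0.360 m.
Far limit Df = s·(H − f)/(H − s) = 260 × (359.6 − 8) / (359.6 − 260) = 260 × 351.6 / 99.6 ≈ 917.51 mm ≈ 0.918 m.

0.918 m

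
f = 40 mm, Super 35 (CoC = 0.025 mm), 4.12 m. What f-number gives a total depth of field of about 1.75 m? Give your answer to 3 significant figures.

Write h = H − f = f²/(N·c). The thin-lens limits are Dn = s·h/(h + (s−f)) and Df = s·h/(h − (s−f)), so DoF = Df − Dn = 2·s·(s−f)·h / (h² − (s−f)²).
That is a quadratic in h: DoF·h² − 2·s·(s−f)·h − DoF·(s−f)² = 0 ⇒ h = (s−f)·(s + √(s² + DoF²)) / DoF = 4080 × (4120 + √(4120² + 1750²)) / 1750 = 4080 × (4120 + 4476.26) / 1750 ≈ 20042 mm.
Then N = f²/(c·h) = 40² / (0.025 × 20042) = 1600 / 501.04 ≈ 3.19.

f/3.19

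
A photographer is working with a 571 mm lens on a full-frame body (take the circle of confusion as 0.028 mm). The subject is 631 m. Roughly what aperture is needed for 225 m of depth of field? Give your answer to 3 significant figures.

Write h = H − f = f²/(N·c). The thin-lens limits are Dn = s·h/(h + (s−f)) and Df = s·h/(h − (s−f)), so DoF = Df − Dn = 2·s·(s−f)·h / (h² − (s−f)²).
That is a quadratic in h: DoF·h² − 2·s·(s−f)·h − DoF·(s−f)² = 0 ⇒ h = (s−f)·(s + √(s² + DoF²)) / DoF = 630429 × (631000 + √(631000² + 225000²)) / 225000 = 630429 × (631000 + 669915) / 225000 ≈ 3645042 mm.
Then N = f²/(c·h) = 571² / (0.028 × 3645042) = 326041 / 102061 ≈ 3.19.

f/3.19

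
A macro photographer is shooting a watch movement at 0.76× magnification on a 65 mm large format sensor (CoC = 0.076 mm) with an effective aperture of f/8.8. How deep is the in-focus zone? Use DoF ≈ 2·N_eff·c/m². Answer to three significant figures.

2.32 mm

At magnification m, DoF ≈ 2·N_eff·c/m² = 2 × 8.8 × 0.076 / 0.76² = 1.338 / 0.5776 ≈ 2.32 mm.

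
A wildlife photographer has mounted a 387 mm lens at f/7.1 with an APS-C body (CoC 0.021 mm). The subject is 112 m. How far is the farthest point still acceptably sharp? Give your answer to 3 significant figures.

126 m

Hyperfocal distance H = f²/(N·c) + f = 387²/(7.1 × 0.021) + 387 = 149769/0.1491 + 387 ≈ 1004873.9 mm ≈ 1005 m.
Far limit Df = s·(H − f)/(H − s) = 112000 × (1004873.9 − 387) / (1004873.9 − 112000) = 112000 × 1004486.9 / 892873.9 ≈ 126000 mm ≈ 126 m.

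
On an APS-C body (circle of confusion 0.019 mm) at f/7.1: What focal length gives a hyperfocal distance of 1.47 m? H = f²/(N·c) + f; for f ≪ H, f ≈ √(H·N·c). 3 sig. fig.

From H = f²/(N·c) + f, with f ≪ H: f ≈ √(H·N·c) = √(1470 × 7.1 × 0.019) = √198.30 ≈ 14.08 mm.
Exact: f² + N·c·f − N·c·H = 0 ⇒ f = (−N·c + √((N·c)² + 4·N·c·H))/2 = (−0.1349 + √793.23)/2 ≈ 14.015 mm ≈ 14.0 mm.

14.0 mm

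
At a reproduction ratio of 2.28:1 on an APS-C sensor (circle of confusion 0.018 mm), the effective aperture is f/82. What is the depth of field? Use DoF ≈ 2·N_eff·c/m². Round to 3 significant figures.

0.568 mm

At magnification m, DoF ≈ 2·N_eff·c/m² = 2 × 82 × 0.018 / 2.28² = 2.952 / 5.198 ≈ 0.568 mm.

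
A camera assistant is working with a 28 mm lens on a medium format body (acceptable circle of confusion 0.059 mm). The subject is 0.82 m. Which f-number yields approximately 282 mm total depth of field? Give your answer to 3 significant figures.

Write h = H − f = f²/(N·c). The thin-lens limits are Dn = s·h/(h + (s−f)) and Df = s·h/(h − (s−f)), so DoF = Df − Dn = 2·s·(s−f)·h / (h² − (s−f)²).
That is a quadratic in h: DoF·h² − 2·s·(s−f)·h − DoF·(s−f)² = 0 ⇒ h = (s−f)·(s + √(s² + DoF²)) / DoF = 792 × (820 + √(820² + 282²)) / 282 = 792 × (820 + 867.136) / 282 ≈ 4738.3 mm.
Then N = f²/(c·h) = 28² / (0.059 × 4738.3) = 784 / 279.56 ≈ 2.80.

f/2.80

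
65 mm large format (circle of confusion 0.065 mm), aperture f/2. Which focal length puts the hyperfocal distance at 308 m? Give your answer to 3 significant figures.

From H = f²/(N·c) + f, with f ≪ H: f ≈ √(H·N·c) = √(308000 × 2 × 0.065) = √40040 ≈ 200.1 mm.
The +f correction barely moves this — solving exactly, f² + N·c·f − N·c·H = 0 ⇒ f = (−N·c + √((N·c)² + 4·N·c·H))/2 = (−0.13 + √160160)/2 ≈ 200.03 mm, so f ≈ 200 mm.

200 mm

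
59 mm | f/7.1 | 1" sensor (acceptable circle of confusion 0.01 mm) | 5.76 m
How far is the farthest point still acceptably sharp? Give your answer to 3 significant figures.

6.52 m

Hyperfocal distance H = f²/(N·c) + f = 59²/(7.1 × 0.01) + 59 = 3481/0.071 + 59 ≈ 49087.2 mm ≈ 49.09 m.
Far limit Df = s·(H − f)/(H − s) = 5760 × (49087.2 − 59) / (49087.2 − 5760) = 5760 × 49028.2 / 43327.2 ≈ 6517.9 mm ≈ 6.52 m.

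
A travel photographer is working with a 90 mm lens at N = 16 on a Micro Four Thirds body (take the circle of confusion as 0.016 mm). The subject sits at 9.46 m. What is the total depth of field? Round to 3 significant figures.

Hyperfocal distance H = f²/(N·c) + f = 90²/(16 × 0.016) + 90 = 8100/0.256 + 90 ≈ 31730.6 mm ≈ 31.73 m.
Near limit Dn = s·(H − f)/(H + s − 2f) = 9460 × (31730.6 − 90) / (31730.6 + 9460 − 2 × 90) = 9460 × 31640.6 / 41010.6 ≈ 7298.6 mm.
Far limit Df = s·(H − f)/(H − s) = 9460 × (31730.6 − 90) / (31730.6 − 9460) = 9460 × 31640.6 / 22270.6 ≈ 13440.1 mm.
Depth of field = Df − Dn = 13440.1 − 7298.6 ≈ 6141.5 mm ≈ 6.14 m.

6.14 m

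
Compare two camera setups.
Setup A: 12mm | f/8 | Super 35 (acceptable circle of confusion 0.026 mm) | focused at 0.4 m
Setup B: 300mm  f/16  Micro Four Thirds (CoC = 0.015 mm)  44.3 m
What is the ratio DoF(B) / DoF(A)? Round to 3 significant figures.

16.1

Setup A: H = 12²/(8×0.026) + 12 ≈ 704.3 mm; DoF = Df − Dn = 910.01 − 256.34 ≈ 653.67 mm.
Setup B: H = 300²/(16×0.015) + 300 ≈ 375300.0 mm; DoF = Df − Dn = 50189 − 39648 ≈ 10541 mm.
Ratio = 10541 / 653.67 ≈ 16.1.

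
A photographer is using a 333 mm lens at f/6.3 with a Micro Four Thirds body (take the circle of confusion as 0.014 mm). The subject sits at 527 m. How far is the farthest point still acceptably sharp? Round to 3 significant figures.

907 m

Hyperfocal distance H = f²/(N·c) + f = 333²/(6.3 × 0.014) + 333 = 110889/0.0882 + 333 ≈ 1257577.9 mm ≈ 1258 m.
Far limit Df = s·(H − f)/(H − s) = 527000 × (1257577.9 − 333) / (1257577.9 − 527000) = 527000 × 1257244.9 / 730577.9 ≈ 906910 mm ≈ 907 m.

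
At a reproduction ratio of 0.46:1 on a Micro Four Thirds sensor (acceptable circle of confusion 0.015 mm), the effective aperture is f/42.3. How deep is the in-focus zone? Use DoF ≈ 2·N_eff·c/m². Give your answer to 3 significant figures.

6.00 mm

At magnification m, DoF ≈ 2·N_eff·c/m² = 2 × 42.3 × 0.015 / 0.46² = 1.269 / 0.2116 ≈ 6 mm.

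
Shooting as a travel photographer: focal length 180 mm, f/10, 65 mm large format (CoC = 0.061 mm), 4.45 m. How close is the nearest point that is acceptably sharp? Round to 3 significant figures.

4.12 m

Hyperfocal distance H = f²/(N·c) + f = 180²/(10 × 0.061) + 180 = 32400/0.61 + 180 ≈ 53294.8 mm ≈ 53.29 m.
Near limit Dn = s·(H − f)/(H + s − 2f) = 4450 × (53294.8 − 180) / (53294.8 + 4450 − 2 × 180) = 4450 × 53114.8 / 57384.8 ≈ 4118.9 mm ≈ 4.12 m.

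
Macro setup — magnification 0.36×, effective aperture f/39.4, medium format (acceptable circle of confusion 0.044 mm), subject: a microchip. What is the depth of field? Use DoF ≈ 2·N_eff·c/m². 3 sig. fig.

At magnification m, DoF ≈ 2·N_eff·c/m² = 2 × 39.4 × 0.044 / 0.36² = 3.467 / 0.1296 ≈ 26.8 mm.

26.8 mm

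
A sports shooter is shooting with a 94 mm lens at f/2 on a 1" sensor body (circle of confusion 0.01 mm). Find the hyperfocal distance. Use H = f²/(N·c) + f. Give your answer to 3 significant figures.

Hyperfocal distance H = f²/(N·c) + f = 94²/(2 × 0.01) + 94 = 8836/0.02 + 94 ≈ 441894.0 mm ≈ 442 m.

442 m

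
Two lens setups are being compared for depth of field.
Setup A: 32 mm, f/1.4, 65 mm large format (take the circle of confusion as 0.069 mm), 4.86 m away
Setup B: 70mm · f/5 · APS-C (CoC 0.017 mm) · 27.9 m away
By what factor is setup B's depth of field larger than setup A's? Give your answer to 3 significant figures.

6.29

Setup A: H = 32²/(1.4×0.069) + 32 ≈ 10632.4 mm; DoF = Df − Dn = 8924.9 − 3339.2 ≈ 5585.7 mm.
Setup B: H = 70²/(5×0.017) + 70 ≈ 57717.1 mm; DoF = Df − Dn = 53941 − 18816 ≈ 35125 mm.
Ratio = 35125 / 5585.7 ≈ 6.29.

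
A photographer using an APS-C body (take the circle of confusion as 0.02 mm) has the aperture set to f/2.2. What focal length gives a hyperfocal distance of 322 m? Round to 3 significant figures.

From H = f²/(N·c) + f, with f ≪ H: f ≈ √(H·N·c) = √(322000 × 2.2 × 0.02) = √14168 ≈ 119.0 mm.
The +f correction barely moves this — solving exactly, f² + N·c·f − N·c·H = 0 ⇒ f = (−N·c + √((N·c)² + 4·N·c·H))/2 = (−0.044 + √56672)/2 ≈ 119.01 mm, so f ≈ 119 mm.

119 mm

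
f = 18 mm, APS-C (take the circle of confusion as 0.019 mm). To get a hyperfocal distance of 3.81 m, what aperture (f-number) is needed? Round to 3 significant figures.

f/4.50

Rearrange H = f²/(N·c) + f for N: N = f² / ((H − f)·c).
N = 18² / ((3810 − 18) × 0.019) = 324 / 72.05 ≈ 4.50.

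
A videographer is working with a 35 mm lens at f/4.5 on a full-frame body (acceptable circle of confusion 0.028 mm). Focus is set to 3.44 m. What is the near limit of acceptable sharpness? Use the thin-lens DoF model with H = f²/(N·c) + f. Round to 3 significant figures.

2.55 m

Hyperfocal distance H = f²/(N·c) + f = 35²/(4.5 × 0.028) + 35 = 1225/0.126 + 35 ≈ 9757.2 mm ≈ 9.757 m.
Near limit Dn = s·(H − f)/(H + s − 2f) = 3440 × (9757.2 − 35) / (9757.2 + 3440 − 2 × 35) = 3440 × 9722.2 / 13127.2 ≈ 2547.7 mm ≈ 2.55 m.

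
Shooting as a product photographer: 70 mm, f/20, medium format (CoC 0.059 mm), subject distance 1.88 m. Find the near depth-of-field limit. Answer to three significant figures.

Hyperfocal distance H = f²/(N·c) + f = 70²/(20 × 0.059) + 70 = 4900/1.18 + 70 ≈ 4222.5 mm ≈ 4.223 m.
Near limit Dn = s·(H − f)/(H + s − 2f) = 1880 × (4222.5 − 70) / (4222.5 + 1880 − 2 × 70) = 1880 × 4152.5 / 5962.5 ≈ 1309.3 mm ≈ 1.31 m.

1.31 m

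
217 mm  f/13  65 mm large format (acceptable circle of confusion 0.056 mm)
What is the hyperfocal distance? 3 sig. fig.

64.9 m

Hyperfocal distance H = f²/(N·c) + f = 217²/(13 × 0.056) + 217 = 47089/0.728 + 217 ≈ 64899.7 mm ≈ 64.9 m.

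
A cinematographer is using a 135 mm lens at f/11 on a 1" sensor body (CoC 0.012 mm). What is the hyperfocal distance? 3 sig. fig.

Hyperfocal distance H = f²/(N·c) + f = 135²/(11 × 0.012) + 135 = 18225/0.132 + 135 ≈ 138203.2 mm ≈ 138 m.

138 m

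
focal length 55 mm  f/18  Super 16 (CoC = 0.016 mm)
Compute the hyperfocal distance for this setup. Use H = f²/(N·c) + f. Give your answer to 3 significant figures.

10.6 m

Hyperfocal distance H = f²/(N·c) + f = 55²/(18 × 0.016) + 55 = 3025/0.288 + 55 ≈ 10558.5 mm ≈ 10.6 m.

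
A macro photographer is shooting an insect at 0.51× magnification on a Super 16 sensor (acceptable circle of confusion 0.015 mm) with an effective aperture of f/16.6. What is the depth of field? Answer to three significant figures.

1.91 mm

At magnification m, DoF ≈ 2·N_eff·c/m² = 2 × 16.6 × 0.015 / 0.51² = 0.498 / 0.2601 ≈ 1.91 mm.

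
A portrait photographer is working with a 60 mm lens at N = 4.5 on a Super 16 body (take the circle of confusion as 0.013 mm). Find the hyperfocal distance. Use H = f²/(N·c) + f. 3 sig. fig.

61.6 m

Hyperfocal distance H = f²/(N·c) + f = 60²/(4.5 × 0.013) + 60 = 3600/0.0585 + 60 ≈ 61598.5 mm ≈ 61.6 m.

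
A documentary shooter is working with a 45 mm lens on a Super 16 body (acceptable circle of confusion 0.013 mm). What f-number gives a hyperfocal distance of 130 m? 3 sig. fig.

f/1.20

Rearrange H = f²/(N·c) + f for N: N = f² / ((H − f)·c).
N = 45² / ((130000 − 45) × 0.013) = 2025 / 1689 ≈ 1.20.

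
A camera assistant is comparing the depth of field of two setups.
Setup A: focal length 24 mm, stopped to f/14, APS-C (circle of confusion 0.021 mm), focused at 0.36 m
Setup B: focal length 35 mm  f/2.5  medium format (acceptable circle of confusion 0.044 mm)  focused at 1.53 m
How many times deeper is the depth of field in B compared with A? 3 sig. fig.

3.29

Setup A: H = 24²/(14×0.021) + 24 ≈ 1983.2 mm; DoF = Df − Dn = 434.52 − 307.30 ≈ 127.22 mm.
Setup B: H = 35²/(2.5×0.044) + 35 ≈ 11171.4 mm; DoF = Df − Dn = 1767.24 − 1348.92 ≈ 418.32 mm.
Ratio = 418.32 / 127.22 ≈ 3.29.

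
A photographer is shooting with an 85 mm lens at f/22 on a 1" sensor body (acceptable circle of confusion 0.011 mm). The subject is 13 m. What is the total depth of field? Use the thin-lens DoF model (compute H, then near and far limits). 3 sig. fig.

Hyperfocal distance H = f²/(N·c) + f = 85²/(22 × 0.011) + 85 = 7225/0.242 + 85 ≈ 29940.4 mm ≈ 29.94 m.
Near limit Dn = s·(H − f)/(H + s − 2f) = 13000 × (29940.4 − 85) / (29940.4 + 13000 − 2 × 85) = 13000 × 29855.4 / 42770.4 ≈ 9075 mm.
Far limit Df = s·(H − f)/(H − s) = 13000 × (29940.4 − 85) / (29940.4 − 13000) = 13000 × 29855.4 / 16940.4 ≈ 22911 mm.
Depth of field = Df − Dn = 22911 − 9075 ≈ 13836 mm ≈ 13.8 m.

13.8 m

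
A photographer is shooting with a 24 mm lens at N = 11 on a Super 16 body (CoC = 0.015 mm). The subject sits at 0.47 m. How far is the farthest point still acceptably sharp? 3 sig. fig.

0.539 m

Hyperfocal distance H = f²/(N·c) + f = 24²/(11 × 0.015) + 24 = 576/0.165 + 24 ≈ 3514.9 mm ≈ 3.515 m.
Far limit Df = s·(H − f)/(H − s) = 470 × (3514.9 − 24) / (3514.9 − 470) = 470 × 3490.9 / 3044.9 ≈ 538.84 mm ≈ 0.539 m.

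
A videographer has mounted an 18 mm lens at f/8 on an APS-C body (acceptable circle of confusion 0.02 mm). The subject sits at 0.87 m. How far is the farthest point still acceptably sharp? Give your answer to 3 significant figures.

Hyperfocal distance H = f²/(N·c) + f = 18²/(8 × 0.02) + 18 = 324/0.16 + 18 ≈ 2043.0 mm ≈ 2.043 m.
Far limit Df = s·(H − f)/(H − s) = 870 × (2043.0 − 18) / (2043.0 − 870) = 870 × 2025.0 / 1173.0 ≈ 1501.9 mm ≈ 1.50 m.

1.50 m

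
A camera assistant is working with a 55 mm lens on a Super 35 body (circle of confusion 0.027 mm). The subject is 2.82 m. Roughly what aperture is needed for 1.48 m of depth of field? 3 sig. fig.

f/9.99

Write h = H − f = f²/(N·c). The thin-lens limits are Dn = s·h/(h + (s−f)) and Df = s·h/(h − (s−f)), so DoF = Df − Dn = 2·s·(s−f)·h / (h² − (s−f)²).
That is a quadratic in h: DoF·h² − 2·s·(s−f)·h − DoF·(s−f)² = 0 ⇒ h = (s−f)·(s + √(s² + DoF²)) / DoF = 2765 × (2820 + √(2820² + 1480²)) / 1480 = 2765 × (2820 + 3184.78) / 1480 ≈ 11218 mm.
Then N = f²/(c·h) = 55² / (0.027 × 11218) = 3025 / 302.90 ≈ 9.99.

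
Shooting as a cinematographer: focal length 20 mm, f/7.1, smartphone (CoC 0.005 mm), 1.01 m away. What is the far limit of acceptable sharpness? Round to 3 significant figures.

Hyperfocal distance H = f²/(N·c) + f = 20²/(7.1 × 0.005) + 20 = 400/0.0355 + 20 ≈ 11287.6 mm ≈ 11.29 m.
Far limit Df = s·(H − f)/(H − s) = 1010 × (11287.6 − 20) / (11287.6 − 1010) = 1010 × 11267.6 / 10277.6 ≈ 1107.3 mm ≈ 1.11 m.

1.11 m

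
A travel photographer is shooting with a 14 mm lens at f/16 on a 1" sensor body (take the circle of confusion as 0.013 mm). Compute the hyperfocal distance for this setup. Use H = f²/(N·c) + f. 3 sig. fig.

0.956 m

Hyperfocal distance H = f²/(N·c) + f = 14²/(16 × 0.013) + 14 = 196/0.208 + 14 ≈ 956.3 mm ≈ 0.956 m.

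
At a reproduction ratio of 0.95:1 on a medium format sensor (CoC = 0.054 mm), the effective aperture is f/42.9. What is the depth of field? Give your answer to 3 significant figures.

At magnification m, DoF ≈ 2·N_eff·c/m² = 2 × 42.9 × 0.054 / 0.95² = 4.633 / 0.9025 ≈ 5.13 mm.

5.13 mm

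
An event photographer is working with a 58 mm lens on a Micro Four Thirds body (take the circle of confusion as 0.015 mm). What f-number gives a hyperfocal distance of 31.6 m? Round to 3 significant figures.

f/7.11

Rearrange H = f²/(N·c) + f for N: N = f² / ((H − f)·c).
N = 58² / ((31600 − 58) × 0.015) = 3364 / 473.1 ≈ 7.11.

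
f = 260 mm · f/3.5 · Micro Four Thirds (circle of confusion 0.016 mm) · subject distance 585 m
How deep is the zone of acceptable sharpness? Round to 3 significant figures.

Hyperfocal distance H = f²/(N·c) + f = 260²/(3.5 × 0.016) + 260 = 67600/0.056 + 260 ≈ 1207402.9 mm ≈ 1207 m.
Near limit Dn = s·(H − f)/(H + s − 2f) = 585000 × (1207402.9 − 260) / (1207402.9 + 585000 − 2 × 260) = 585000 × 1207142.9 / 1791882.9 ≈ 394099 mm.
Far limit Df = s·(H − f)/(H − s) = 585000 × (1207402.9 − 260) / (1207402.9 − 585000) = 585000 × 1207142.9 / 622402.9 ≈ 1134600 mm.
Depth of field = Df − Dn = 1134600 − 394099 ≈ 740501 mm ≈ 741 m.

741 m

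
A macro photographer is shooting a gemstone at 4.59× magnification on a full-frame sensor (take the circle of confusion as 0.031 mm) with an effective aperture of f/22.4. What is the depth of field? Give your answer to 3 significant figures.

0.0659 mm

At magnification m, DoF ≈ 2·N_eff·c/m² = 2 × 22.4 × 0.031 / 4.59² = 1.389 / 21.07 ≈ 0.0659 mm.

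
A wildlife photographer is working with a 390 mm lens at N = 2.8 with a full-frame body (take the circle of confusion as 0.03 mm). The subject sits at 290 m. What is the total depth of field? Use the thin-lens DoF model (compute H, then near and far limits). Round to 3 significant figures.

95.2 m

Hyperfocal distance H = f²/(N·c) + f = 390²/(2.8 × 0.03) + 390 = 152100/0.084 + 390 ≈ 1811104.3 mm ≈ 1811 m.
Near limit Dn = s·(H − f)/(H + s − 2f) = 290000 × (1811104.3 − 390) / (1811104.3 + 290000 − 2 × 390) = 290000 × 1810714.3 / 2100324.3 ≈ 250012 mm.
Far limit Df = s·(H − f)/(H − s) = 290000 × (1811104.3 − 390) / (1811104.3 − 290000) = 290000 × 1810714.3 / 1521104.3 ≈ 345214 mm.
Depth of field = Df − Dn = 345214 − 250012 ≈ 95202 mm ≈ 95.2 m.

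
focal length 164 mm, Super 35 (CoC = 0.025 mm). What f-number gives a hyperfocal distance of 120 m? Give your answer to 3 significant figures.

f/8.98

Rearrange H = f²/(N·c) + f for N: N = f² / ((H − f)·c).
N = 164² / ((120000 − 164) × 0.025) = 26896 / 2996 ≈ 8.98.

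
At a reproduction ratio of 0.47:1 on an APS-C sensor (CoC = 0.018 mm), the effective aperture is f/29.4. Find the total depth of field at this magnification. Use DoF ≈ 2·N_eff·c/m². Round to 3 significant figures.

At magnification m, DoF ≈ 2·N_eff·c/m² = 2 × 29.4 × 0.018 / 0.47² = 1.058 / 0.2209 ≈ 4.79 mm.

4.79 mm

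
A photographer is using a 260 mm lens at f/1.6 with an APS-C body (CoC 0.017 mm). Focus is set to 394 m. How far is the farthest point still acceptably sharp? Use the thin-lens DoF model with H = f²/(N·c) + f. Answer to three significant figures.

468 m

Hyperfocal distance H = f²/(N·c) + f = 260²/(1.6 × 0.017) + 260 = 67600/0.0272 + 260 ≈ 2485554.1 mm ≈ 2486 m.
Far limit Df = s·(H − f)/(H − s) = 394000 × (2485554.1 − 260) / (2485554.1 − 394000) = 394000 × 2485294.1 / 2091554.1 ≈ 468171 mm ≈ 468 m.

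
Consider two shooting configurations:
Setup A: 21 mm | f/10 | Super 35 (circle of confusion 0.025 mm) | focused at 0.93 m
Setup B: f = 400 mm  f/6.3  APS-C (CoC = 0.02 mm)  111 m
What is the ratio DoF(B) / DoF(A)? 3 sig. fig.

14.9

Setup A: H = 21²/(10×0.025) + 21 ≈ 1785.0 mm; DoF = Df − Dn = 1918.7 − 613.7 ≈ 1305.0 mm.
Setup B: H = 400²/(6.3×0.02) + 400 ≈ 1270241.3 mm; DoF = Df − Dn = 121590 − 102107 ≈ 19483 mm.
Ratio = 19483 / 1305.0 ≈ 14.9.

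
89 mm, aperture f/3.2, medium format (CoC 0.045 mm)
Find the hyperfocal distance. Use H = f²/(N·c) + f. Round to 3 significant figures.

Hyperfocal distance H = f²/(N·c) + f = 89²/(3.2 × 0.045) + 89 = 7921/0.144 + 89 ≈ 55095.9 mm ≈ 55.1 m.

55.1 m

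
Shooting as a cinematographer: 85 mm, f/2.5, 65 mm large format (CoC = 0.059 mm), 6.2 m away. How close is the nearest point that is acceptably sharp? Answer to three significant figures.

Hyperfocal distance H = f²/(N·c) + f = 85²/(2.5 × 0.059) + 85 = 7225/0.1475 + 85 ≈ 49068.1 mm ≈ 49.07 m.
Near limit Dn = s·(H − f)/(H + s − 2f) = 6200 × (49068.1 − 85) / (49068.1 + 6200 − 2 × 85) = 6200 × 48983.1 / 55098.1 ≈ 5511.9 mm ≈ 5.51 m.

5.51 m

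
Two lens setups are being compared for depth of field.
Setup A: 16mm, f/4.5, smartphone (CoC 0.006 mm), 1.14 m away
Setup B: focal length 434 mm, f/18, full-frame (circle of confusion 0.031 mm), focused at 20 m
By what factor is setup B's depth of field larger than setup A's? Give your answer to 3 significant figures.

8.49

Setup A: H = 16²/(4.5×0.006) + 16 ≈ 9497.5 mm; DoF = Df − Dn = 1293.32 − 1019.18 ≈ 274.14 mm.
Setup B: H = 434²/(18×0.031) + 434 ≈ 337989.6 mm; DoF = Df − Dn = 21230.6 − 18904.2 ≈ 2326.4 mm.
Ratio = 2326.4 / 274.14 ≈ 8.49.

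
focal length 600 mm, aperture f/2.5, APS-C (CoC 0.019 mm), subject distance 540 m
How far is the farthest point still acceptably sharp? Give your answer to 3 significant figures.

Hyperfocal distance H = f²/(N·c) + f = 600²/(2.5 × 0.019) + 600 = 360000/0.0475 + 600 ≈ 7579547.4 mm ≈ 7580 m.
Far limit Df = s·(H − f)/(H − s) = 540000 × (7579547.4 − 600) / (7579547.4 − 540000) = 540000 × 7578947.4 / 7039547.4 ≈ 581377 mm ≈ 581 m.

581 m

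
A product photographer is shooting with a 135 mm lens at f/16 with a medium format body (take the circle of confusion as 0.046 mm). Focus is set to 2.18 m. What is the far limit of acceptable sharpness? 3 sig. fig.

Hyperfocal distance H = f²/(N·c) + f = 135²/(16 × 0.046) + 135 = 18225/0.736 + 135 ≈ 24897.2 mm ≈ 24.90 m.
Far limit Df = s·(H − f)/(H − s) = 2180 × (24897.2 − 135) / (24897.2 − 2180) = 2180 × 24762.2 / 22717.2 ≈ 2376.2 mm ≈ 2.38 m.

2.38 m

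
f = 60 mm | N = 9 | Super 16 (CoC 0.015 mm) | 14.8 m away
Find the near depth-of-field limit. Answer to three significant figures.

Hyperfocal distance H = f²/(N·c) + f = 60²/(9 × 0.015) + 60 = 3600/0.135 + 60 ≈ 26726.7 mm ≈ 26.73 m.
Near limit Dn = s·(H − f)/(H + s − 2f) = 14800 × (26726.7 − 60) / (26726.7 + 14800 − 2 × 60) = 14800 × 26666.7 / 41406.7 ≈ 9531.5 mm ≈ 9.53 m.

9.53 m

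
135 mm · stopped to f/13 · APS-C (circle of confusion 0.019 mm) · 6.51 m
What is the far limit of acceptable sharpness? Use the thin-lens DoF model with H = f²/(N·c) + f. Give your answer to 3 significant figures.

Hyperfocal distance H = f²/(N·c) + f = 135²/(13 × 0.019) + 135 = 18225/0.247 + 135 ≈ 73920.4 mm ≈ 73.92 m.
Far limit Df = s·(H − f)/(H − s) = 6510 × (73920.4 − 135) / (73920.4 − 6510) = 6510 × 73785.4 / 67410.4 ≈ 7125.7 mm ≈ 7.13 m.

7.13 m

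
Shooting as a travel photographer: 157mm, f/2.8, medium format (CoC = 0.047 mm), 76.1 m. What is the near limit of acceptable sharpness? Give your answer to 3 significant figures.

Hyperfocal distance H = f²/(N·c) + f = 157²/(2.8 × 0.047) + 157 = 24649/0.1316 + 157 ≈ 187459.4 mm ≈ 187.5 m.
Near limit Dn = s·(H − f)/(H + s − 2f) = 76100 × (187459.4 − 157) / (187459.4 + 76100 − 2 × 157) = 76100 × 187302.4 / 263245.4 ≈ 54146 mm ≈ 54.1 m.

54.1 m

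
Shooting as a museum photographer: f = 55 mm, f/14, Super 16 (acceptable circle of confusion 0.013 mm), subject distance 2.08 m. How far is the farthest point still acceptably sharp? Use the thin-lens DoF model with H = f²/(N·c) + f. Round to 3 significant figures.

2.37 m

Hyperfocal distance H = f²/(N·c) + f = 55²/(14 × 0.013) + 55 = 3025/0.182 + 55 ≈ 16675.9 mm ≈ 16.68 m.
Far limit Df = s·(H − f)/(H − s) = 2080 × (16675.9 − 55) / (16675.9 − 2080) = 2080 × 16620.9 / 14595.9 ≈ 2368.6 mm ≈ 2.37 m.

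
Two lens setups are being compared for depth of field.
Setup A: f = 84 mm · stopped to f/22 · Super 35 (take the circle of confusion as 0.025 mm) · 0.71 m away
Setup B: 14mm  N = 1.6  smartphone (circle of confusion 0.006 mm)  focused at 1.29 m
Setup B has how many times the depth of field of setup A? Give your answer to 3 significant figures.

Setup A: H = 84²/(22×0.025) + 84 ≈ 12913.1 mm; DoF = Df − Dn = 746.422 − 676.967 ≈ 69.455 mm.
Setup B: H = 14²/(1.6×0.006) + 14 ≈ 20430.7 mm; DoF = Df − Dn = 1376.00 − 1214.12 ≈ 161.88 mm.
Ratio = 161.88 / 69.455 ≈ 2.33.

2.33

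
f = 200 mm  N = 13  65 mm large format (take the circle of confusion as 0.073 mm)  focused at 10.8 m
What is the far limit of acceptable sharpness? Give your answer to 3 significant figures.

14.4 m

Hyperfocal distance H = f²/(N·c) + f = 200²/(13 × 0.073) + 200 = 40000/0.949 + 200 ≈ 42349.6 mm ≈ 42.35 m.
Far limit Df = s·(H − f)/(H − s) = 10800 × (42349.6 − 200) / (42349.6 − 10800) = 10800 × 42149.6 / 31549.6 ≈ 14429 mm ≈ 14.4 m.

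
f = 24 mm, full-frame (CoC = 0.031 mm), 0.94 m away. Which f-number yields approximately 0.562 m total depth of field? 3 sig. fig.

Write h = H − f = f²/(N·c). The thin-lens limits are Dn = s·h/(h + (s−f)) and Df = s·h/(h − (s−f)), so DoF = Df − Dn = 2·s·(s−f)·h / (h² − (s−f)²).
That is a quadratic in h: DoF·h² − 2·s·(s−f)·h − DoF·(s−f)² = 0 ⇒ h = (s−f)·(s + √(s² + DoF²)) / DoF = 916 × (940 + √(940² + 562²)) / 562 = 916 × (940 + 1095.19) / 562 ≈ 3317.1 mm.
Then N = f²/(c·h) = 24² / (0.031 × 3317.1) = 576 / 102.83 ≈ 5.60.

f/5.60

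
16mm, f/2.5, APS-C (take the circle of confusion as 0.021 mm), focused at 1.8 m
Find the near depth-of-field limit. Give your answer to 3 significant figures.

Hyperfocal distance H = f²/(N·c) + f = 16²/(2.5 × 0.021) + 16 = 256/0.0525 + 16 ≈ 4892.2 mm ≈ 4.892 m.
Near limit Dn = s·(H − f)/(H + s − 2f) = 1800 × (4892.2 − 16) / (4892.2 + 1800 − 2 × 16) = 1800 × 4876.2 / 6660.2 ≈ 1317.9 mm ≈ 1.32 m.

1.32 m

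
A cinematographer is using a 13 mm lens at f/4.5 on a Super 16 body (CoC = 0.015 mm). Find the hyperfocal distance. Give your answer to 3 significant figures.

Hyperfocal distance H = f²/(N·c) + f = 13²/(4.5 × 0.015) + 13 = 169/0.0675 + 13 ≈ 2516.7 mm ≈ 2.52 m.

2.52 m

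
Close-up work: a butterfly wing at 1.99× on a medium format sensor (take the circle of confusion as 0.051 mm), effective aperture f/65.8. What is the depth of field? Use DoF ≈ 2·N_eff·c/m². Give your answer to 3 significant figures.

1.69 mm

At magnification m, DoF ≈ 2·N_eff·c/m² = 2 × 65.8 × 0.051 / 1.99² = 6.712 / 3.96 ≈ 1.69 mm.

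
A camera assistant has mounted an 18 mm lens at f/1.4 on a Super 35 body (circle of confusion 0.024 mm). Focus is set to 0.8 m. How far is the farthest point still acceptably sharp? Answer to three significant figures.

0.871 m

Hyperfocal distance H = f²/(N·c) + f = 18²/(1.4 × 0.024) + 18 = 324/0.0336 + 18 ≈ 9660.9 mm ≈ 9.661 m.
Far limit Df = s·(H − f)/(H − s) = 800 × (9660.9 − 18) / (9660.9 − 800) = 800 × 9642.9 / 8860.9 ≈ 870.60 mm ≈ 0.871 m.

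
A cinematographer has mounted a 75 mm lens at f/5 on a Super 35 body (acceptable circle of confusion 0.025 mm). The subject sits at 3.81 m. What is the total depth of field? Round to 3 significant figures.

0.637 m

Hyperfocal distance H = f²/(N·c) + f = 75²/(5 × 0.025) + 75 = 5625/0.125 + 75 ≈ 45075.0 mm ≈ 45.08 m.
Near limit Dn = s·(H − f)/(H + s − 2f) = 3810 × (45075.0 − 75) / (45075.0 + 3810 − 2 × 75) = 3810 × 45000.0 / 48735.0 ≈ 3518.01 mm.
Far limit Df = s·(H − f)/(H − s) = 3810 × (45075.0 − 75) / (45075.0 − 3810) = 3810 × 45000.0 / 41265.0 ≈ 4154.85 mm.
Depth of field = Df − Dn = 4154.85 − 3518.01 ≈ 636.84 mm ≈ 0.637 m.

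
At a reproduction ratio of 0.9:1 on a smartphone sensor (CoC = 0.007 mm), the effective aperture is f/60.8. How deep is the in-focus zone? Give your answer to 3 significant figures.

1.05 mm

At magnification m, DoF ≈ 2·N_eff·c/m² = 2 × 60.8 × 0.007 / 0.9² = 0.8512 / 0.81 ≈ 1.05 mm.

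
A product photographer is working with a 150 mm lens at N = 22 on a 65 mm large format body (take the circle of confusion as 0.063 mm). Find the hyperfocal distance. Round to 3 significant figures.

16.4 m

Hyperfocal distance H = f²/(N·c) + f = 150²/(22 × 0.063) + 150 = 22500/1.386 + 150 ≈ 16383.8 mm ≈ 16.4 m.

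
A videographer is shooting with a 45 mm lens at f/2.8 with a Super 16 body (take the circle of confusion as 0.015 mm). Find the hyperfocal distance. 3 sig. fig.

48.3 m

Hyperfocal distance H = f²/(N·c) + f = 45²/(2.8 × 0.015) + 45 = 2025/0.042 + 45 ≈ 48259.3 mm ≈ 48.3 m.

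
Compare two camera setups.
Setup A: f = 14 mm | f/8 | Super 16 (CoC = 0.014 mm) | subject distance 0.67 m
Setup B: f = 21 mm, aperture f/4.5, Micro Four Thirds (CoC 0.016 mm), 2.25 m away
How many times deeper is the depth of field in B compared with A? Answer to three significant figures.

Setup A: H = 14²/(8×0.014) + 14 ≈ 1764.0 mm; DoF = Df − Dn = 1071.76 − 487.32 ≈ 584.44 mm.
Setup B: H = 21²/(4.5×0.016) + 21 ≈ 6146.0 mm; DoF = Df − Dn = 3537.3 − 1649.7 ≈ 1887.6 mm.
Ratio = 1887.6 / 584.44 ≈ 3.23.

3.23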